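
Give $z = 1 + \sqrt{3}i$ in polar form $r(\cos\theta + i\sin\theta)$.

r = |z| = sqrt(a^2 + b^2) = sqrt((1)^2 + (sqrt(3))^2) = sqrt(1 + 3) = sqrt(4) = 2
θ = arctan(b/a) = arctan(1.7321/1) (quadrant-adjusted) = 60°
z = 2(cos 60° + i sin 60°)


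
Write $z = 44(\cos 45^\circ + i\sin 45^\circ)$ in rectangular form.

a = r cos θ = 44 * sqrt(2)/2 = 22*sqrt(2)
b = r sin θ = 44 * sqrt(2)/2 = 22*sqrt(2)
z = 22*sqrt(2) + 22*sqrt(2)i


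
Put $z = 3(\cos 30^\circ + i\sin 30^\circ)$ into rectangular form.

a = r cos θ = 3 * sqrt(3)/2 = 3*sqrt(3)/2
b = r sin θ = 3 * 1/2 = 3/2
z = 3*sqrt(3)/2 + (3/2)i


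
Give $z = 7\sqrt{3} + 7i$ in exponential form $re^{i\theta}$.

r = |z| = sqrt((7*sqrt(3))^2 + (7)^2) = sqrt(147 + 49) = sqrt(196) = 14
θ = arctan(b/a) = arctan(7/12.1244) (quadrant-adjusted) = 30° = π/6
z = 14e^(i*π/6)


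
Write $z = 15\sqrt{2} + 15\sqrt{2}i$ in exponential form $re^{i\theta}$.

r = |z| = sqrt((15*sqrt(2))^2 + (15*sqrt(2))^2) = sqrt(450 + 450) = sqrt(900) = 30
θ = arctan(b/a) = arctan(21.2132/21.2132) (quadrant-adjusted) = 45° = π/4
z = 30e^(i*π/4)


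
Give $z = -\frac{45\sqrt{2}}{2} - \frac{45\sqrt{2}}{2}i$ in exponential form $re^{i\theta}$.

r = |z| = sqrt((-45*sqrt(2)/2)^2 + (-45*sqrt(2)/2)^2) = sqrt(2025/2 + 2025/2) = sqrt(2025) = 45
θ = arctan(b/a) = arctan(-31.8198/-31.8198) (quadrant-adjusted) = 225° = 5π/4
z = 45e^(i*5π/4)


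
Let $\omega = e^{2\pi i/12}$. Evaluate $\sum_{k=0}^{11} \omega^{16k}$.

Let ζ = ω^16 = e^(2πi·16/12). Since 12 ∤ 16, ζ ≠ 1.
Sum = Σ_{k=0}^{11} ζ^k = (ζ^12 - 1)/(ζ - 1) = (ω^{16·12} - 1)/(ζ - 1) = (1 - 1)/(ζ - 1) = 0


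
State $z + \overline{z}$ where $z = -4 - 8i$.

z + conjugate(z) = (a + bi) + (a - bi) = 2a
= 2 * (-4) = -8


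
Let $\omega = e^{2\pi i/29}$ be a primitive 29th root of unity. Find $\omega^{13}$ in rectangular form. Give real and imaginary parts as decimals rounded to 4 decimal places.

ω^13 = e^(2πi·13/29) = e^(i·26π/29)
= cos(26π/29) + i sin(26π/29)
= -0.9477 + 0.3193i


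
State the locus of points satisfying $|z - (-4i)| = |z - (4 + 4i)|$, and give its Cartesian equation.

|z - z1| = |z - z2| means z is equidistant from z1 and z2,
i.e. the perpendicular bisector of the segment from (0, -4) to (4, 4) (midpoint (2, 0)).
With z = x + yi, square both sides:
(x - 0)^2 + (y - (-4))^2 = (x - 4)^2 + (y - 4)^2
The x^2 and y^2 terms cancel: 8x + 16y = 32 - 16 = 16
Simplify: x + 2y = 2
Locus: Perpendicular bisector of the segment from (0, -4) to (4, 4): the line x + 2y = 2


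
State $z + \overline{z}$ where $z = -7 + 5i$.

z + conjugate(z) = (a + bi) + (a - bi) = 2a
= 2 * (-7) = -14


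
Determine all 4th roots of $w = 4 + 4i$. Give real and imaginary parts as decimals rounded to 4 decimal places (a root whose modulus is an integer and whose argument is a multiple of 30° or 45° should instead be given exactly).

|w| = sqrt(32) ≈ 5.656854, arg(w) = 45°
Root modulus = sqrt(32)^(1/4) ≈ 1.542211
Root arguments: θ_k = (45° + 360°k)/4 for k = 0, 1, ..., 3
Compute each root as (root modulus)(cos θ_k + i sin θ_k) using full-precision intermediates, then round to 4 decimal places.
Roots: 1.5126 + 0.3009i, -0.3009 + 1.5126i, -1.5126 - 0.3009i, 0.3009 - 1.5126i


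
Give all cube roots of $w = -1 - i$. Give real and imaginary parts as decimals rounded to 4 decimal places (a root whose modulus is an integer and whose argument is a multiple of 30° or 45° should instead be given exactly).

|w| = sqrt(2) ≈ 1.414214, arg(w) = 225°
Root modulus = sqrt(2)^(1/3) ≈ 1.122462
Root arguments: θ_k = (225° + 360°k)/3 for k = 0, 1, ..., 2
Compute each root as (root modulus)(cos θ_k + i sin θ_k) using full-precision intermediates, then round to 4 decimal places.
Roots: 0.2905 + 1.0842i, -1.0842 - 0.2905i, 0.7937 - 0.7937i


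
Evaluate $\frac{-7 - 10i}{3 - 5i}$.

Multiply numerator and denominator by conjugate (3 + 5i):
= (-7 - 10i)(3 + 5i) / (3^2 + (-5)^2)
= (29 - 65i) / 34
= 29/34 - (65/34)i


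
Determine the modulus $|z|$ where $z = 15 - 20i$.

|z| = sqrt(a^2 + b^2) = sqrt(15^2 + (-20)^2) = sqrt(625) = 25


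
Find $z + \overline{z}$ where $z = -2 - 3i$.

z + conjugate(z) = (a + bi) + (a - bi) = 2a
= 2 * (-2) = -4


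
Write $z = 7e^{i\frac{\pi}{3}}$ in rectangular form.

a = r cos θ = 7 * 1/2 = 7/2
b = r sin θ = 7 * sqrt(3)/2 = 7*sqrt(3)/2
z = 7/2 + (7*sqrt(3)/2)i


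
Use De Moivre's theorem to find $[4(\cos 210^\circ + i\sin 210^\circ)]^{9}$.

By De Moivre: z^n = r^n(cos(nθ) + i sin(nθ))
= 4^9(cos(9*210°) + i sin(9*210°))
= 262144(cos 90° + i sin 90°)
= 262144i


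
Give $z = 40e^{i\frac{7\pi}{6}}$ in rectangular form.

a = r cos θ = 40 * -sqrt(3)/2 = -20*sqrt(3)
b = r sin θ = 40 * -1/2 = -20
z = -20*sqrt(3) - 20i


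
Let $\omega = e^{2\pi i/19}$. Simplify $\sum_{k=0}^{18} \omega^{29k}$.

Let ζ = ω^29 = e^(2πi·29/19). Since 19 ∤ 29, ζ ≠ 1.
Sum = Σ_{k=0}^{18} ζ^k = (ζ^19 - 1)/(ζ - 1) = (ω^{29·19} - 1)/(ζ - 1) = (1 - 1)/(ζ - 1) = 0


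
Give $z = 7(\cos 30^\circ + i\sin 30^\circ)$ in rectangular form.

a = r cos θ = 7 * sqrt(3)/2 = 7*sqrt(3)/2
b = r sin θ = 7 * 1/2 = 7/2
z = 7*sqrt(3)/2 + (7/2)i


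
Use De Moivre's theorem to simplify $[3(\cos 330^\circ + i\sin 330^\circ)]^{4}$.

By De Moivre: z^n = r^n(cos(nθ) + i sin(nθ))
= 3^4(cos(4*330°) + i sin(4*330°))
= 81(cos 240° + i sin 240°)
= -81/2 - (81*sqrt(3)/2)i


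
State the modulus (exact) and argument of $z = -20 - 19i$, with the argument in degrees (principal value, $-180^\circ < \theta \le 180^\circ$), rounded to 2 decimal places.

|z| = sqrt((-20)^2 + (-19)^2) = sqrt(761)
arg(z) = arctan(b/a) = arctan(-19/-20) (quadrant-adjusted) = -136.47°


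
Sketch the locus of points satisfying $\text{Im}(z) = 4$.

Im(z) = y where z = x + yi; the equation y = 4 is satisfied by all points with that y-coordinate
Locus: Horizontal line y = 4


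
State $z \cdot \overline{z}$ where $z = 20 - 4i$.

z * conjugate(z) = |z|^2 = a^2 + b^2
= 20^2 + (-4)^2 = 416


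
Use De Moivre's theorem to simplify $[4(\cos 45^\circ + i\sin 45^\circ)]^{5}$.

By De Moivre: z^n = r^n(cos(nθ) + i sin(nθ))
= 4^5(cos(5*45°) + i sin(5*45°))
= 1024(cos 225° + i sin 225°)
= -512*sqrt(2) - 512*sqrt(2)i


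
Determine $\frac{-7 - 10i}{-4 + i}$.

Multiply numerator and denominator by conjugate (-4 - i):
= (-7 - 10i)(-4 - i) / ((-4)^2 + 1^2)
= (18 + 47i) / 17
= 18/17 + (47/17)i


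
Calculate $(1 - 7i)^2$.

(a + bi)^2 = a^2 - b^2 + 2abi
= 1^2 - (-7)^2 + 2*1*(-7)i
= -48 - 14i


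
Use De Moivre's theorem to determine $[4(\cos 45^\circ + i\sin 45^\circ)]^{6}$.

By De Moivre: z^n = r^n(cos(nθ) + i sin(nθ))
= 4^6(cos(6*45°) + i sin(6*45°))
= 4096(cos 270° + i sin 270°)
= -4096i


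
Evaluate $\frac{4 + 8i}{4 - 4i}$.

Multiply numerator and denominator by conjugate (4 + 4i):
= (4 + 8i)(4 + 4i) / (4^2 + (-4)^2)
= (-16 + 48i) / 32
Divide through by 16: (-1 + 3i) / 2
= -1/2 + (3/2)i


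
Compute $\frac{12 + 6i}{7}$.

Divisor is real, so divide each part by 7:
= 12/7 + (6/7)i


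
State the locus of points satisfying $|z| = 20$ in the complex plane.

|z| = 20 means sqrt(x^2 + y^2) = 20
This is a circle of radius 20 centered at the origin


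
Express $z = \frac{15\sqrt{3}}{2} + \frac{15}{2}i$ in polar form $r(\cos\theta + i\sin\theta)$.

r = |z| = sqrt(a^2 + b^2) = sqrt((15*sqrt(3)/2)^2 + (15/2)^2) = sqrt(675/4 + 225/4) = sqrt(225) = 15
θ = arctan(b/a) = arctan(7.5/12.9904) (quadrant-adjusted) = 30°
z = 15(cos 30° + i sin 30°)


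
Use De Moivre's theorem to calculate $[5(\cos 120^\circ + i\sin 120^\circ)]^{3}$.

By De Moivre: z^n = r^n(cos(nθ) + i sin(nθ))
= 5^3(cos(3*120°) + i sin(3*120°))
= 125(cos 0° + i sin 0°)
= 125


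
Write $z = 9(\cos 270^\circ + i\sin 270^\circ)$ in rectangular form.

a = r cos θ = 9 * 0 = 0
b = r sin θ = 9 * -1 = -9
z = -9i


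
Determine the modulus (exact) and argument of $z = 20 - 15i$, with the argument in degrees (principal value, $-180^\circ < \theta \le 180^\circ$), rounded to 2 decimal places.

|z| = sqrt(20^2 + (-15)^2) = 25
arg(z) = arctan(b/a) = arctan(-15/20) (quadrant-adjusted) = -36.87°


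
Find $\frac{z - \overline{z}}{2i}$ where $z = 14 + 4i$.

z - conjugate(z) = 2bi
(z - conjugate(z))/(2i) = 2bi/(2i) = b = 4


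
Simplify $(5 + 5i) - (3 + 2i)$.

(5 - 3) + (5 - 2)i = 2 + 3i


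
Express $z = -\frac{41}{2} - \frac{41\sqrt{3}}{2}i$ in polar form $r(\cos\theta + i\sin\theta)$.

r = |z| = sqrt(a^2 + b^2) = sqrt((-41/2)^2 + (-41*sqrt(3)/2)^2) = sqrt(1681/4 + 5043/4) = sqrt(1681) = 41
θ = arctan(b/a) = arctan(-35.507/-20.5) (quadrant-adjusted) = 240°
z = 41(cos 240° + i sin 240°)


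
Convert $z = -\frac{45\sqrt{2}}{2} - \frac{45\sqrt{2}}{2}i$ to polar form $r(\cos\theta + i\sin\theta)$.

r = |z| = sqrt(a^2 + b^2) = sqrt((-45*sqrt(2)/2)^2 + (-45*sqrt(2)/2)^2) = sqrt(2025/2 + 2025/2) = sqrt(2025) = 45
θ = arctan(b/a) = arctan(-31.8198/-31.8198) (quadrant-adjusted) = 225°
z = 45(cos 225° + i sin 225°)


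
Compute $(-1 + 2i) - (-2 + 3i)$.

(-1 - (-2)) + (2 - 3)i = 1 - i


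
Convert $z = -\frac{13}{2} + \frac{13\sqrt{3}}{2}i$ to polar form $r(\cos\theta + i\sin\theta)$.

r = |z| = sqrt(a^2 + b^2) = sqrt((-13/2)^2 + (13*sqrt(3)/2)^2) = sqrt(169/4 + 507/4) = sqrt(169) = 13
θ = arctan(b/a) = arctan(11.2583/-6.5) (quadrant-adjusted) = 120°
z = 13(cos 120° + i sin 120°)


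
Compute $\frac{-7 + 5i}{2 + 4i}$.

Multiply numerator and denominator by conjugate (2 - 4i):
= (-7 + 5i)(2 - 4i) / (2^2 + 4^2)
= (6 + 38i) / 20
Divide through by 2: (3 + 19i) / 10
= 3/10 + (19/10)i


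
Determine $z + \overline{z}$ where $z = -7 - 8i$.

z + conjugate(z) = (a + bi) + (a - bi) = 2a
= 2 * (-7) = -14


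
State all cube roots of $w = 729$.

|w| = 729, arg(w) = 0°
Root modulus = 729^(1/3) = 9
Root arguments: θ_k = (0° + 360°k)/3 for k = 0, 1, ..., 2
Roots: 9, -9/2 + (9*sqrt(3)/2)i, -9/2 - (9*sqrt(3)/2)i


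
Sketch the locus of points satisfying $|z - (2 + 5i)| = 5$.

|z - z0| = r describes a circle centered at z0 with radius r
Here z0 = 2 + 5i and r = 5
Locus: Circle centered at (2, 5) with radius 5


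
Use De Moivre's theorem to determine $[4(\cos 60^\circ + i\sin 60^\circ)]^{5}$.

By De Moivre: z^n = r^n(cos(nθ) + i sin(nθ))
= 4^5(cos(5*60°) + i sin(5*60°))
= 1024(cos 300° + i sin 300°)
= 512 - 512*sqrt(3)i


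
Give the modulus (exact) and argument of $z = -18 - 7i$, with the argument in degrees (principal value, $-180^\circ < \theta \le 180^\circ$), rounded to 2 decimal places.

|z| = sqrt((-18)^2 + (-7)^2) = sqrt(373)
arg(z) = arctan(b/a) = arctan(-7/-18) (quadrant-adjusted) = -158.75°


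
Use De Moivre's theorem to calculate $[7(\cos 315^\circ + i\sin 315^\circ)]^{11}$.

By De Moivre: z^n = r^n(cos(nθ) + i sin(nθ))
= 7^11(cos(11*315°) + i sin(11*315°))
= 1977326743(cos 225° + i sin 225°)
= -1977326743*sqrt(2)/2 - (1977326743*sqrt(2)/2)i


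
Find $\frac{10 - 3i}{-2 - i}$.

Multiply numerator and denominator by conjugate (-2 + i):
= (10 - 3i)(-2 + i) / ((-2)^2 + (-1)^2)
= (-17 + 16i) / 5
= -17/5 + (16/5)i


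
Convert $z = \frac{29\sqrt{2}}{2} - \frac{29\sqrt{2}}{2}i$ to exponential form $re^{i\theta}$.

r = |z| = sqrt((29*sqrt(2)/2)^2 + (-29*sqrt(2)/2)^2) = sqrt(841/2 + 841/2) = sqrt(841) = 29
θ = arctan(b/a) = arctan(-20.5061/20.5061) (quadrant-adjusted) = -45° = -π/4
z = 29e^(-i*π/4)


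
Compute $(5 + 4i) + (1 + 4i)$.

(5 + 1) + (4 + 4)i = 6 + 8i


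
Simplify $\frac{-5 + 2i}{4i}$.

Multiply numerator and denominator by conjugate (-4i):
= (-5 + 2i)(-4i) / (0^2 + 4^2)
= (8 + 20i) / 16
Divide through by 4: (2 + 5i) / 4
= 1/2 + (5/4)i


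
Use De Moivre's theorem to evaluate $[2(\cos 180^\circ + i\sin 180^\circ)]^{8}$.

By De Moivre: z^n = r^n(cos(nθ) + i sin(nθ))
= 2^8(cos(8*180°) + i sin(8*180°))
= 256(cos 0° + i sin 0°)
= 256


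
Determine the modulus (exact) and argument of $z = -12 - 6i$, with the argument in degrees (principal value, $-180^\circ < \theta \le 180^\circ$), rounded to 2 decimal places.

|z| = sqrt((-12)^2 + (-6)^2) = sqrt(180)
arg(z) = arctan(b/a) = arctan(-6/-12) (quadrant-adjusted) = -153.43°


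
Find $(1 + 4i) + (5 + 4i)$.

(1 + 5) + (4 + 4)i = 6 + 8i


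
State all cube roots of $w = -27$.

|w| = 27, arg(w) = 180°
Root modulus = 27^(1/3) = 3
Root arguments: θ_k = (180° + 360°k)/3 for k = 0, 1, ..., 2
Roots: 3/2 + (3*sqrt(3)/2)i, -3, 3/2 - (3*sqrt(3)/2)i


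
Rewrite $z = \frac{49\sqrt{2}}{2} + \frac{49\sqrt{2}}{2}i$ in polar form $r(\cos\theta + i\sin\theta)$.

r = |z| = sqrt(a^2 + b^2) = sqrt((49*sqrt(2)/2)^2 + (49*sqrt(2)/2)^2) = sqrt(2401/2 + 2401/2) = sqrt(2401) = 49
θ = arctan(b/a) = arctan(34.6482/34.6482) (quadrant-adjusted) = 45°
z = 49(cos 45° + i sin 45°)


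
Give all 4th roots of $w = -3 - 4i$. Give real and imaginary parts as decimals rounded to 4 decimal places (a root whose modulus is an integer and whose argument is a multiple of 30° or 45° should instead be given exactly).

|w| = 5, arg(w) ≈ 233.130102°
Root modulus = 5^(1/4) ≈ 1.495349
Root arguments: θ_k = (arg(w) + 360°k)/4 for k = 0, 1, ..., 3
Compute each root as (root modulus)(cos θ_k + i sin θ_k) using full-precision intermediates, then round to 4 decimal places.
Roots: 0.7862 + 1.2720i, -1.2720 + 0.7862i, -0.7862 - 1.2720i, 1.2720 - 0.7862i


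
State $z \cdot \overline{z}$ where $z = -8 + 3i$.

z * conjugate(z) = |z|^2 = a^2 + b^2
= (-8)^2 + 3^2 = 73


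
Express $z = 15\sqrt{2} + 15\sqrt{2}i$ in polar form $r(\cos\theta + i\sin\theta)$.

r = |z| = sqrt(a^2 + b^2) = sqrt((15*sqrt(2))^2 + (15*sqrt(2))^2) = sqrt(450 + 450) = sqrt(900) = 30
θ = arctan(b/a) = arctan(21.2132/21.2132) (quadrant-adjusted) = 45°
z = 30(cos 45° + i sin 45°)


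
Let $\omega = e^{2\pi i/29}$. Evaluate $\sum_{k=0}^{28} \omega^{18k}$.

Let ζ = ω^18 = e^(2πi·18/29). Since 29 ∤ 18, ζ ≠ 1.
Sum = Σ_{k=0}^{28} ζ^k = (ζ^29 - 1)/(ζ - 1) = (ω^{18·29} - 1)/(ζ - 1) = (1 - 1)/(ζ - 1) = 0


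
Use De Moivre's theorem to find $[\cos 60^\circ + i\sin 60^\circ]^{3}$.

By De Moivre: z^n = r^n(cos(nθ) + i sin(nθ))
= 1^3(cos(3*60°) + i sin(3*60°))
= 1(cos 180° + i sin 180°)
= -1


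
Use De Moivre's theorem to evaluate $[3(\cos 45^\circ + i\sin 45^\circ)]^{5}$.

By De Moivre: z^n = r^n(cos(nθ) + i sin(nθ))
= 3^5(cos(5*45°) + i sin(5*45°))
= 243(cos 225° + i sin 225°)
= -243*sqrt(2)/2 - (243*sqrt(2)/2)i


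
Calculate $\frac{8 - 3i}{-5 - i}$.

Multiply numerator and denominator by conjugate (-5 + i):
= (8 - 3i)(-5 + i) / ((-5)^2 + (-1)^2)
= (-37 + 23i) / 26
= -37/26 + (23/26)i


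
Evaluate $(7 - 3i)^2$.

(a + bi)^2 = a^2 - b^2 + 2abi
= 7^2 - (-3)^2 + 2*7*(-3)i
= 40 - 42i


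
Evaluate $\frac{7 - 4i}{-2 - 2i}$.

Multiply numerator and denominator by conjugate (-2 + 2i):
= (7 - 4i)(-2 + 2i) / ((-2)^2 + (-2)^2)
= (-6 + 22i) / 8
Divide through by 2: (-3 + 11i) / 4
= -3/4 + (11/4)i


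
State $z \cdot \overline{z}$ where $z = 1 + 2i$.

z * conjugate(z) = |z|^2 = a^2 + b^2
= 1^2 + 2^2 = 5


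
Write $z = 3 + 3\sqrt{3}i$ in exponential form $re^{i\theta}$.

r = |z| = sqrt((3)^2 + (3*sqrt(3))^2) = sqrt(9 + 27) = sqrt(36) = 6
θ = arctan(b/a) = arctan(5.1962/3) (quadrant-adjusted) = 60° = π/3
z = 6e^(i*π/3)


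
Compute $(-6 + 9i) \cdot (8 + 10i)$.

(a1*a2 - b1*b2) + (a1*b2 + b1*a2)i
= (-48 - 90) + (-60 + 72)i
= -138 + 12i


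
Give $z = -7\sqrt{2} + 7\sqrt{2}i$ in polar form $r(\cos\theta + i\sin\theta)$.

r = |z| = sqrt(a^2 + b^2) = sqrt((-7*sqrt(2))^2 + (7*sqrt(2))^2) = sqrt(98 + 98) = sqrt(196) = 14
θ = arctan(b/a) = arctan(9.8995/-9.8995) (quadrant-adjusted) = 135°
z = 14(cos 135° + i sin 135°)


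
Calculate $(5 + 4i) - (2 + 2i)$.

(5 - 2) + (4 - 2)i = 3 + 2i


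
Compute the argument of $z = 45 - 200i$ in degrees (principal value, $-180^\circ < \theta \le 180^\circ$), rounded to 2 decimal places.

θ = arctan(b/a) = arctan(-200/45) (quadrant-adjusted) = -77.32°


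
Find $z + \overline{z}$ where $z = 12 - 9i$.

z + conjugate(z) = (a + bi) + (a - bi) = 2a
= 2 * 12 = 24


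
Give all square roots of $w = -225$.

|w| = 225, arg(w) = 180°
Root modulus = 225^(1/2) = 15
Root arguments: θ_k = (180° + 360°k)/2 for k = 0, 1, ..., 1
Roots: 15i, -15i


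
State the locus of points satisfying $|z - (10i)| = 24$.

|z - z0| = r describes a circle centered at z0 with radius r
Here z0 = 10i and r = 24
Locus: Circle centered at (0, 10) with radius 24


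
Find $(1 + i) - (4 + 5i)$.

(1 - 4) + (1 - 5)i = -3 - 4i


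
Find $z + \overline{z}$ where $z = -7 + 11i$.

z + conjugate(z) = (a + bi) + (a - bi) = 2a
= 2 * (-7) = -14


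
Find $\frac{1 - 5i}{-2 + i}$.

Multiply numerator and denominator by conjugate (-2 - i):
= (1 - 5i)(-2 - i) / ((-2)^2 + 1^2)
= (-7 + 9i) / 5
= -7/5 + (9/5)i


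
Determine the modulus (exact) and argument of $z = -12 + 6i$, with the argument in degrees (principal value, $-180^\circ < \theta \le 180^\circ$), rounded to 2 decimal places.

|z| = sqrt((-12)^2 + 6^2) = sqrt(180)
arg(z) = arctan(b/a) = arctan(6/-12) (quadrant-adjusted) = 153.43°


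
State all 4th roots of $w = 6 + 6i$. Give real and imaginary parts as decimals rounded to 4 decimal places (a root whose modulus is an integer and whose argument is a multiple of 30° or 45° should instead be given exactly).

|w| = sqrt(72) ≈ 8.485281, arg(w) = 45°
Root modulus = sqrt(72)^(1/4) ≈ 1.706737
Root arguments: θ_k = (45° + 360°k)/4 for k = 0, 1, ..., 3
Compute each root as (root modulus)(cos θ_k + i sin θ_k) using full-precision intermediates, then round to 4 decimal places.
Roots: 1.6739 + 0.3330i, -0.3330 + 1.6739i, -1.6739 - 0.3330i, 0.3330 - 1.6739i


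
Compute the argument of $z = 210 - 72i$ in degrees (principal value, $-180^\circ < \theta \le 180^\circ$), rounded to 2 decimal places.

θ = arctan(b/a) = arctan(-72/210) (quadrant-adjusted) = -18.92°


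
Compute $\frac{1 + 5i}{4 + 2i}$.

Multiply numerator and denominator by conjugate (4 - 2i):
= (1 + 5i)(4 - 2i) / (4^2 + 2^2)
= (14 + 18i) / 20
Divide through by 2: (7 + 9i) / 10
= 7/10 + (9/10)i


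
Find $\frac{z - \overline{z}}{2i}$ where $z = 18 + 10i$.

z - conjugate(z) = 2bi
(z - conjugate(z))/(2i) = 2bi/(2i) = b = 10


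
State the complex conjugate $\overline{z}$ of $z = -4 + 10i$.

If z = a + bi, then conjugate(z) = a - bi
conjugate(-4 + 10i) = -4 - 10i


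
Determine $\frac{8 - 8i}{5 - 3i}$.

Multiply numerator and denominator by conjugate (5 + 3i):
= (8 - 8i)(5 + 3i) / (5^2 + (-3)^2)
= (64 - 16i) / 34
Divide through by 2: (32 - 8i) / 17
= 32/17 - (8/17)i


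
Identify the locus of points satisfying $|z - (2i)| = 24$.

|z - z0| = r describes a circle centered at z0 with radius r
Here z0 = 2i and r = 24
Locus: Circle centered at (0, 2) with radius 24


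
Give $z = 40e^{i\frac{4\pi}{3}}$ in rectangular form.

a = r cos θ = 40 * -1/2 = -20
b = r sin θ = 40 * -sqrt(3)/2 = -20*sqrt(3)
z = -20 - 20*sqrt(3)i


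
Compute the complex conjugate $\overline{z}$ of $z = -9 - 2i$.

If z = a + bi, then conjugate(z) = a - bi
conjugate(-9 - 2i) = -9 + 2i


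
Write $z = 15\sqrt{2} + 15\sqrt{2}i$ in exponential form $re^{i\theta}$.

r = |z| = sqrt((15*sqrt(2))^2 + (15*sqrt(2))^2) = sqrt(450 + 450) = sqrt(900) = 30
θ = arctan(b/a) = arctan(21.2132/21.2132) (quadrant-adjusted) = 45° = π/4
z = 30e^(i*π/4)


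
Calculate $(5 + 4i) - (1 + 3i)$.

(5 - 1) + (4 - 3)i = 4 + i


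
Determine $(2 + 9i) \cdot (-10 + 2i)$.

(a1*a2 - b1*b2) + (a1*b2 + b1*a2)i
= (-20 - 18) + (4 + (-90))i
= -38 - 86i


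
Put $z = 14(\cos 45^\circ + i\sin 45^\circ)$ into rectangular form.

a = r cos θ = 14 * sqrt(2)/2 = 7*sqrt(2)
b = r sin θ = 14 * sqrt(2)/2 = 7*sqrt(2)
z = 7*sqrt(2) + 7*sqrt(2)i


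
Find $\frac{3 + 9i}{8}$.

Divisor is real, so divide each part by 8:
= 3/8 + (9/8)i


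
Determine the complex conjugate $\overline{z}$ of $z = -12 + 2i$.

If z = a + bi, then conjugate(z) = a - bi
conjugate(-12 + 2i) = -12 - 2i


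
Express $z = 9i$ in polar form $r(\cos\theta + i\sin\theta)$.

r = |z| = sqrt(a^2 + b^2) = sqrt((0)^2 + (9)^2) = sqrt(0 + 81) = sqrt(81) = 9
a = 0 and b > 0, so z lies on the positive imaginary axis: θ = 90°
z = 9(cos 90° + i sin 90°)


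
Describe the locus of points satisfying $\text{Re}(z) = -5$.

Re(z) = x where z = x + yi; the equation x = -5 is satisfied by all points with that x-coordinate
Locus: Vertical line x = -5


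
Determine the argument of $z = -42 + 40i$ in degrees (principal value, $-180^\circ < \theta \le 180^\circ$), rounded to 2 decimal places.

θ = arctan(b/a) = arctan(40/-42) (quadrant-adjusted) = 136.40°


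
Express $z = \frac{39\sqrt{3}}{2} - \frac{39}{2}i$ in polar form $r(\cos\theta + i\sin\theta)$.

r = |z| = sqrt(a^2 + b^2) = sqrt((39*sqrt(3)/2)^2 + (-39/2)^2) = sqrt(4563/4 + 1521/4) = sqrt(1521) = 39
θ = arctan(b/a) = arctan(-19.5/33.775) (quadrant-adjusted) = 330°
z = 39(cos 330° + i sin 330°)


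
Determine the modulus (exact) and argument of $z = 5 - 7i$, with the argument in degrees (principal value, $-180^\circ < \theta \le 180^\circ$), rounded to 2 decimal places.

|z| = sqrt(5^2 + (-7)^2) = sqrt(74)
arg(z) = arctan(b/a) = arctan(-7/5) (quadrant-adjusted) = -54.46°


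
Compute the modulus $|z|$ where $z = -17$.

|z| = sqrt(a^2 + b^2) = sqrt((-17)^2 + 0^2) = sqrt(289) = 17


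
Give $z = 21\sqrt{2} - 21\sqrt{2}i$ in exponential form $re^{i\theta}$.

r = |z| = sqrt((21*sqrt(2))^2 + (-21*sqrt(2))^2) = sqrt(882 + 882) = sqrt(1764) = 42
θ = arctan(b/a) = arctan(-29.6985/29.6985) (quadrant-adjusted) = -45° = -π/4
z = 42e^(-i*π/4)


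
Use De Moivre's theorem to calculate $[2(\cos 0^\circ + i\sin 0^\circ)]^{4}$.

By De Moivre: z^n = r^n(cos(nθ) + i sin(nθ))
= 2^4(cos(4*0°) + i sin(4*0°))
= 16(cos 0° + i sin 0°)
= 16


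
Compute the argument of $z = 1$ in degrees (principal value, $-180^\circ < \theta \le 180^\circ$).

b = 0 and a > 0, so z lies on the positive real axis: θ = 0°


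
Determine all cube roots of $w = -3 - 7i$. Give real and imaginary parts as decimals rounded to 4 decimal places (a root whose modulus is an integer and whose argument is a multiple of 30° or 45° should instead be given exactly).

|w| = sqrt(58) ≈ 7.615773, arg(w) ≈ 246.801409°
Root modulus = sqrt(58)^(1/3) ≈ 1.967454
Root arguments: θ_k = (arg(w) + 360°k)/3 for k = 0, 1, ..., 2
Compute each root as (root modulus)(cos θ_k + i sin θ_k) using full-precision intermediates, then round to 4 decimal places.
Roots: 0.2647 + 1.9496i, -1.8207 - 0.7455i, 1.5560 - 1.2040i


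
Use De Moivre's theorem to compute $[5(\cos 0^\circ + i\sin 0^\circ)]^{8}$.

By De Moivre: z^n = r^n(cos(nθ) + i sin(nθ))
= 5^8(cos(8*0°) + i sin(8*0°))
= 390625(cos 0° + i sin 0°)
= 390625


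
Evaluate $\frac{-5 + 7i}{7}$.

Divisor is real, so divide each part by 7:
= -5/7 + i


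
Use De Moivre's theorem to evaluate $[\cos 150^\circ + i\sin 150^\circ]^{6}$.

By De Moivre: z^n = r^n(cos(nθ) + i sin(nθ))
= 1^6(cos(6*150°) + i sin(6*150°))
= 1(cos 180° + i sin 180°)
= -1


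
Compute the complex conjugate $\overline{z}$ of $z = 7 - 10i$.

If z = a + bi, then conjugate(z) = a - bi
conjugate(7 - 10i) = 7 + 10i


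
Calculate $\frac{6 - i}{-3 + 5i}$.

Multiply numerator and denominator by conjugate (-3 - 5i):
= (6 - i)(-3 - 5i) / ((-3)^2 + 5^2)
= (-23 - 27i) / 34
= -23/34 - (27/34)i


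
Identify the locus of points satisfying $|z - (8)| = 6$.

|z - z0| = r describes a circle centered at z0 with radius r
Here z0 = 8 and r = 6
Locus: Circle centered at (8, 0) with radius 6


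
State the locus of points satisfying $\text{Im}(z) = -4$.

Im(z) = y where z = x + yi; the equation y = -4 is satisfied by all points with that y-coordinate
Locus: Horizontal line y = -4


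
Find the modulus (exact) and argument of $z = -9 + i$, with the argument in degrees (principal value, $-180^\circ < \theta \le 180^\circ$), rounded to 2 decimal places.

|z| = sqrt((-9)^2 + 1^2) = sqrt(82)
arg(z) = arctan(b/a) = arctan(1/-9) (quadrant-adjusted) = 173.66°


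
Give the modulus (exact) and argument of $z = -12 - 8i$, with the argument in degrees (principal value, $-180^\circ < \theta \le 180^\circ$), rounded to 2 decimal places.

|z| = sqrt((-12)^2 + (-8)^2) = sqrt(208)
arg(z) = arctan(b/a) = arctan(-8/-12) (quadrant-adjusted) = -146.31°


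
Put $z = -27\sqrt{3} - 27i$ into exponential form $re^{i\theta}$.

r = |z| = sqrt((-27*sqrt(3))^2 + (-27)^2) = sqrt(2187 + 729) = sqrt(2916) = 54
θ = arctan(b/a) = arctan(-27/-46.7654) (quadrant-adjusted) = 210° = 7π/6
z = 54e^(i*7π/6)


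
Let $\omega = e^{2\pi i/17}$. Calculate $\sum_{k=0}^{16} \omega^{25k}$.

Let ζ = ω^25 = e^(2πi·25/17). Since 17 ∤ 25, ζ ≠ 1.
Sum = Σ_{k=0}^{16} ζ^k = (ζ^17 - 1)/(ζ - 1) = (ω^{25·17} - 1)/(ζ - 1) = (1 - 1)/(ζ - 1) = 0


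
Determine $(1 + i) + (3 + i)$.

(1 + 3) + (1 + 1)i = 4 + 2i


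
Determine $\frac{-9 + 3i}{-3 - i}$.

Multiply numerator and denominator by conjugate (-3 + i):
= (-9 + 3i)(-3 + i) / ((-3)^2 + (-1)^2)
= (24 - 18i) / 10
Divide through by 2: (12 - 9i) / 5
= 12/5 - (9/5)i


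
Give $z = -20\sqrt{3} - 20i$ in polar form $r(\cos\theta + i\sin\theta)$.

r = |z| = sqrt(a^2 + b^2) = sqrt((-20*sqrt(3))^2 + (-20)^2) = sqrt(1200 + 400) = sqrt(1600) = 40
θ = arctan(b/a) = arctan(-20/-34.641) (quadrant-adjusted) = 210°
z = 40(cos 210° + i sin 210°)


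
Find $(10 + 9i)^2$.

(a + bi)^2 = a^2 - b^2 + 2abi
= 10^2 - 9^2 + 2*10*9i
= 19 + 180i


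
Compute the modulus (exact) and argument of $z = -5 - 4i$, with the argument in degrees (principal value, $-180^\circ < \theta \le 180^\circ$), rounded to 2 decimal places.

|z| = sqrt((-5)^2 + (-4)^2) = sqrt(41)
arg(z) = arctan(b/a) = arctan(-4/-5) (quadrant-adjusted) = -141.34°


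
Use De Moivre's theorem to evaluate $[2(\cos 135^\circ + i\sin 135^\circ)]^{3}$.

By De Moivre: z^n = r^n(cos(nθ) + i sin(nθ))
= 2^3(cos(3*135°) + i sin(3*135°))
= 8(cos 45° + i sin 45°)
= 4*sqrt(2) + 4*sqrt(2)i


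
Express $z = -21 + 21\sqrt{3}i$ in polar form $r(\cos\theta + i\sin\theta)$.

r = |z| = sqrt(a^2 + b^2) = sqrt((-21)^2 + (21*sqrt(3))^2) = sqrt(441 + 1323) = sqrt(1764) = 42
θ = arctan(b/a) = arctan(36.3731/-21) (quadrant-adjusted) = 120°
z = 42(cos 120° + i sin 120°)


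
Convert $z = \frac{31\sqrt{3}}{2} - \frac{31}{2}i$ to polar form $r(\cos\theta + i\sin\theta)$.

r = |z| = sqrt(a^2 + b^2) = sqrt((31*sqrt(3)/2)^2 + (-31/2)^2) = sqrt(2883/4 + 961/4) = sqrt(961) = 31
θ = arctan(b/a) = arctan(-15.5/26.8468) (quadrant-adjusted) = 330°
z = 31(cos 330° + i sin 330°)


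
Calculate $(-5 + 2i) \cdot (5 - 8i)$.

(a1*a2 - b1*b2) + (a1*b2 + b1*a2)i
= (-25 - (-16)) + (40 + 10)i
= -9 + 50i


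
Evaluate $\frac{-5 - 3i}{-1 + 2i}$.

Multiply numerator and denominator by conjugate (-1 - 2i):
= (-5 - 3i)(-1 - 2i) / ((-1)^2 + 2^2)
= (-1 + 13i) / 5
= -1/5 + (13/5)i


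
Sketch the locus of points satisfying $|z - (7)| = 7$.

|z - z0| = r describes a circle centered at z0 with radius r
Here z0 = 7 and r = 7
Locus: Circle centered at (7, 0) with radius 7


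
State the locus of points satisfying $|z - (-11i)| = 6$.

|z - z0| = r describes a circle centered at z0 with radius r
Here z0 = -11i and r = 6
Locus: Circle centered at (0, -11) with radius 6


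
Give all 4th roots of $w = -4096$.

|w| = 4096, arg(w) = 180°
Root modulus = 4096^(1/4) = 8
Root arguments: θ_k = (180° + 360°k)/4 for k = 0, 1, ..., 3
Roots: 4*sqrt(2) + 4*sqrt(2)i, -4*sqrt(2) + 4*sqrt(2)i, -4*sqrt(2) - 4*sqrt(2)i, 4*sqrt(2) - 4*sqrt(2)i


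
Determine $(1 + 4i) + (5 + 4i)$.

(1 + 5) + (4 + 4)i = 6 + 8i


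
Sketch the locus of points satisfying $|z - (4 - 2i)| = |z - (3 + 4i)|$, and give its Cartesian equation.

|z - z1| = |z - z2| means z is equidistant from z1 and z2,
i.e. the perpendicular bisector of the segment from (4, -2) to (3, 4) (midpoint (7/2, 1)).
With z = x + yi, square both sides:
(x - 4)^2 + (y - (-2))^2 = (x - 3)^2 + (y - 4)^2
The x^2 and y^2 terms cancel: -2x + 12y = 25 - 20 = 5
Simplify: 2x - 12y = -5
Locus: Perpendicular bisector of the segment from (4, -2) to (3, 4): the line 2x - 12y = -5


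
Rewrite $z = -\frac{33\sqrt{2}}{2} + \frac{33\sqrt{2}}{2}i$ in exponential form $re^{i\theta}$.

r = |z| = sqrt((-33*sqrt(2)/2)^2 + (33*sqrt(2)/2)^2) = sqrt(1089/2 + 1089/2) = sqrt(1089) = 33
θ = arctan(b/a) = arctan(23.3345/-23.3345) (quadrant-adjusted) = 135° = 3π/4
z = 33e^(i*3π/4)


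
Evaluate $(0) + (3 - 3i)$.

(0 + 3) + (0 + (-3))i = 3 - 3i


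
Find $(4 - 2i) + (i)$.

(4 + 0) + (-2 + 1)i = 4 - i


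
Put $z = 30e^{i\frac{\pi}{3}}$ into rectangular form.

a = r cos θ = 30 * 1/2 = 15
b = r sin θ = 30 * sqrt(3)/2 = 15*sqrt(3)
z = 15 + 15*sqrt(3)i


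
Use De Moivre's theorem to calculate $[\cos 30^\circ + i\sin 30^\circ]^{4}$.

By De Moivre: z^n = r^n(cos(nθ) + i sin(nθ))
= 1^4(cos(4*30°) + i sin(4*30°))
= 1(cos 120° + i sin 120°)
= -1/2 + (sqrt(3)/2)i


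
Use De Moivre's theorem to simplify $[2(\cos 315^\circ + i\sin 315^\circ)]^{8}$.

By De Moivre: z^n = r^n(cos(nθ) + i sin(nθ))
= 2^8(cos(8*315°) + i sin(8*315°))
= 256(cos 0° + i sin 0°)
= 256


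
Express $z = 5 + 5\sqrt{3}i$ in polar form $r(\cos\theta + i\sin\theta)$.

r = |z| = sqrt(a^2 + b^2) = sqrt((5)^2 + (5*sqrt(3))^2) = sqrt(25 + 75) = sqrt(100) = 10
θ = arctan(b/a) = arctan(8.6603/5) (quadrant-adjusted) = 60°
z = 10(cos 60° + i sin 60°)


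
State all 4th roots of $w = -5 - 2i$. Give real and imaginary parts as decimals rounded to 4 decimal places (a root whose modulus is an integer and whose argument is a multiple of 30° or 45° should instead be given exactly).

|w| = sqrt(29) ≈ 5.385165, arg(w) ≈ 201.801409°
Root modulus = sqrt(29)^(1/4) ≈ 1.523350
Root arguments: θ_k = (arg(w) + 360°k)/4 for k = 0, 1, ..., 3
Compute each root as (root modulus)(cos θ_k + i sin θ_k) using full-precision intermediates, then round to 4 decimal places.
Roots: 0.9700 + 1.1746i, -1.1746 + 0.9700i, -0.9700 - 1.1746i, 1.1746 - 0.9700i


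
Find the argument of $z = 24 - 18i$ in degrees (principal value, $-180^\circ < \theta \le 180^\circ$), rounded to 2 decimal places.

θ = arctan(b/a) = arctan(-18/24) (quadrant-adjusted) = -36.87°


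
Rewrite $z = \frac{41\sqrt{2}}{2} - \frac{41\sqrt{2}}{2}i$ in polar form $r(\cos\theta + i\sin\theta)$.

r = |z| = sqrt(a^2 + b^2) = sqrt((41*sqrt(2)/2)^2 + (-41*sqrt(2)/2)^2) = sqrt(1681/2 + 1681/2) = sqrt(1681) = 41
θ = arctan(b/a) = arctan(-28.9914/28.9914) (quadrant-adjusted) = 315°
z = 41(cos 315° + i sin 315°)


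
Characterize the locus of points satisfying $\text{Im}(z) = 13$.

Im(z) = y where z = x + yi; the equation y = 13 is satisfied by all points with that y-coordinate
Locus: Horizontal line y = 13


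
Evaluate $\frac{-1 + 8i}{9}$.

Divisor is real, so divide each part by 9:
= -1/9 + (8/9)i


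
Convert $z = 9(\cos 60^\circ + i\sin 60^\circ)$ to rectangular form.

a = r cos θ = 9 * 1/2 = 9/2
b = r sin θ = 9 * sqrt(3)/2 = 9*sqrt(3)/2
z = 9/2 + (9*sqrt(3)/2)i


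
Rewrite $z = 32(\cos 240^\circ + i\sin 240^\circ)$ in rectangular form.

a = r cos θ = 32 * -1/2 = -16
b = r sin θ = 32 * -sqrt(3)/2 = -16*sqrt(3)
z = -16 - 16*sqrt(3)i


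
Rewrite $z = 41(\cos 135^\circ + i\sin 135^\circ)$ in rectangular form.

a = r cos θ = 41 * -sqrt(2)/2 = -41*sqrt(2)/2
b = r sin θ = 41 * sqrt(2)/2 = 41*sqrt(2)/2
z = -41*sqrt(2)/2 + (41*sqrt(2)/2)i


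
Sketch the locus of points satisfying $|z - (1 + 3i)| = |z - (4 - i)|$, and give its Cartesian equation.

|z - z1| = |z - z2| means z is equidistant from z1 and z2,
i.e. the perpendicular bisector of the segment from (1, 3) to (4, -1) (midpoint (5/2, 1)).
With z = x + yi, square both sides:
(x - 1)^2 + (y - 3)^2 = (x - 4)^2 + (y - (-1))^2
The x^2 and y^2 terms cancel: 6x + (-8)y = 17 - 10 = 7
Simplify: 6x - 8y = 7
Locus: Perpendicular bisector of the segment from (1, 3) to (4, -1): the line 6x - 8y = 7


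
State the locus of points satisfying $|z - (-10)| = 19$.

|z - z0| = r describes a circle centered at z0 with radius r
Here z0 = -10 and r = 19
Locus: Circle centered at (-10, 0) with radius 19


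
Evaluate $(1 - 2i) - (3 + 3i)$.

(1 - 3) + (-2 - 3)i = -2 - 5i


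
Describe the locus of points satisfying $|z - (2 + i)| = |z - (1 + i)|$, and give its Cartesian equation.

|z - z1| = |z - z2| means z is equidistant from z1 and z2,
i.e. the perpendicular bisector of the segment from (2, 1) to (1, 1) (midpoint (3/2, 1)).
With z = x + yi, square both sides:
(x - 2)^2 + (y - 1)^2 = (x - 1)^2 + (y - 1)^2
The x^2 and y^2 terms cancel: -2x + 0y = 2 - 5 = -3
Simplify: x = 3/2
Locus: Perpendicular bisector of the segment from (2, 1) to (1, 1): the line x = 3/2


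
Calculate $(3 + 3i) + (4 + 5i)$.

(3 + 4) + (3 + 5)i = 7 + 8i


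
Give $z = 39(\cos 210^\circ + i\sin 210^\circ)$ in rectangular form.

a = r cos θ = 39 * -sqrt(3)/2 = -39*sqrt(3)/2
b = r sin θ = 39 * -1/2 = -39/2
z = -39*sqrt(3)/2 - (39/2)i


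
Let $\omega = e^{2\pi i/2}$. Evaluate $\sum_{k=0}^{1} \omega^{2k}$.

Since 2 divides 2, ω^2 = (ω^2)^1 = 1^1 = 1, so every term is 1.
Sum = 2 · 1 = 2


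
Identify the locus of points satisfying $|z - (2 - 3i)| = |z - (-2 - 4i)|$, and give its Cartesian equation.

|z - z1| = |z - z2| means z is equidistant from z1 and z2,
i.e. the perpendicular bisector of the segment from (2, -3) to (-2, -4) (midpoint (0, -7/2)).
With z = x + yi, square both sides:
(x - 2)^2 + (y - (-3))^2 = (x - (-2))^2 + (y - (-4))^2
The x^2 and y^2 terms cancel: -8x + (-2)y = 20 - 13 = 7
Simplify: 8x + 2y = -7
Locus: Perpendicular bisector of the segment from (2, -3) to (-2, -4): the line 8x + 2y = -7


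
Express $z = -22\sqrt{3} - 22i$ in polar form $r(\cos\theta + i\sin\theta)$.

r = |z| = sqrt(a^2 + b^2) = sqrt((-22*sqrt(3))^2 + (-22)^2) = sqrt(1452 + 484) = sqrt(1936) = 44
θ = arctan(b/a) = arctan(-22/-38.1051) (quadrant-adjusted) = 210°
z = 44(cos 210° + i sin 210°)


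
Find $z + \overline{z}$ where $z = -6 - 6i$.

z + conjugate(z) = (a + bi) + (a - bi) = 2a
= 2 * (-6) = -12


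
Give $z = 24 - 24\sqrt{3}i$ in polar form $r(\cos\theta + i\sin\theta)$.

r = |z| = sqrt(a^2 + b^2) = sqrt((24)^2 + (-24*sqrt(3))^2) = sqrt(576 + 1728) = sqrt(2304) = 48
θ = arctan(b/a) = arctan(-41.5692/24) (quadrant-adjusted) = 300°
z = 48(cos 300° + i sin 300°)


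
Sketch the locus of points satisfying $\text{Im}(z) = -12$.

Im(z) = y where z = x + yi; the equation y = -12 is satisfied by all points with that y-coordinate
Locus: Horizontal line y = -12


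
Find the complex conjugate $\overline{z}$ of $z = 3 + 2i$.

If z = a + bi, then conjugate(z) = a - bi
conjugate(3 + 2i) = 3 - 2i


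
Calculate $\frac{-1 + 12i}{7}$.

Divisor is real, so divide each part by 7:
= -1/7 + (12/7)i


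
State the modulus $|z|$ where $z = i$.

|z| = sqrt(a^2 + b^2) = sqrt(0^2 + 1^2) = sqrt(1) = 1


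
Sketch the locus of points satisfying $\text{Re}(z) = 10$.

Re(z) = x where z = x + yi; the equation x = 10 is satisfied by all points with that x-coordinate
Locus: Vertical line x = 10


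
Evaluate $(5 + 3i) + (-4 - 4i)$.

(5 + (-4)) + (3 + (-4))i = 1 - i


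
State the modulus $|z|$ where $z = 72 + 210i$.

|z| = sqrt(a^2 + b^2) = sqrt(72^2 + 210^2) = sqrt(49284) = 222


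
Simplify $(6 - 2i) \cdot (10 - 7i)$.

(a1*a2 - b1*b2) + (a1*b2 + b1*a2)i
= (60 - 14) + (-42 + (-20))i
= 46 - 62i


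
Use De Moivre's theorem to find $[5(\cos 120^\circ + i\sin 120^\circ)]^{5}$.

By De Moivre: z^n = r^n(cos(nθ) + i sin(nθ))
= 5^5(cos(5*120°) + i sin(5*120°))
= 3125(cos 240° + i sin 240°)
= -3125/2 - (3125*sqrt(3)/2)i


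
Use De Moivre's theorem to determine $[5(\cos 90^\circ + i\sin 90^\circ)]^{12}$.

By De Moivre: z^n = r^n(cos(nθ) + i sin(nθ))
= 5^12(cos(12*90°) + i sin(12*90°))
= 244140625(cos 0° + i sin 0°)
= 244140625


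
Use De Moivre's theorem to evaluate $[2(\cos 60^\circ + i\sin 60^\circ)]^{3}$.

By De Moivre: z^n = r^n(cos(nθ) + i sin(nθ))
= 2^3(cos(3*60°) + i sin(3*60°))
= 8(cos 180° + i sin 180°)
= -8


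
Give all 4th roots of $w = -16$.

|w| = 16, arg(w) = 180°
Root modulus = 16^(1/4) = 2
Root arguments: θ_k = (180° + 360°k)/4 for k = 0, 1, ..., 3
Roots: sqrt(2) + sqrt(2)i, -sqrt(2) + sqrt(2)i, -sqrt(2) - sqrt(2)i, sqrt(2) - sqrt(2)i


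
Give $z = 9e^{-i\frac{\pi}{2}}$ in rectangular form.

a = r cos θ = 9 * 0 = 0
b = r sin θ = 9 * -1 = -9
z = -9i


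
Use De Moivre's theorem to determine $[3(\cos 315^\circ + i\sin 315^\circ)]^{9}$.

By De Moivre: z^n = r^n(cos(nθ) + i sin(nθ))
= 3^9(cos(9*315°) + i sin(9*315°))
= 19683(cos 315° + i sin 315°)
= 19683*sqrt(2)/2 - (19683*sqrt(2)/2)i


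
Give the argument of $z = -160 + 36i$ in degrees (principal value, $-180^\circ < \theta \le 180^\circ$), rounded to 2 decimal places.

θ = arctan(b/a) = arctan(36/-160) (quadrant-adjusted) = 167.32°


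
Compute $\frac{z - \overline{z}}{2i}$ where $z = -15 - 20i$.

z - conjugate(z) = 2bi
(z - conjugate(z))/(2i) = 2bi/(2i) = b = -20


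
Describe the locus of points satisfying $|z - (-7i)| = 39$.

|z - z0| = r describes a circle centered at z0 with radius r
Here z0 = -7i and r = 39
Locus: Circle centered at (0, -7) with radius 39


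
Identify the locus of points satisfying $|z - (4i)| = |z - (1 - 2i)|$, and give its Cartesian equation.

|z - z1| = |z - z2| means z is equidistant from z1 and z2,
i.e. the perpendicular bisector of the segment from (0, 4) to (1, -2) (midpoint (1/2, 1)).
With z = x + yi, square both sides:
(x - 0)^2 + (y - 4)^2 = (x - 1)^2 + (y - (-2))^2
The x^2 and y^2 terms cancel: 2x + (-12)y = 5 - 16 = -11
Simplify: 2x - 12y = -11
Locus: Perpendicular bisector of the segment from (0, 4) to (1, -2): the line 2x - 12y = -11


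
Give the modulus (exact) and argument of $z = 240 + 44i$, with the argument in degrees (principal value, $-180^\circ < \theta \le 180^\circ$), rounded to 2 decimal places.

|z| = sqrt(240^2 + 44^2) = 244
arg(z) = arctan(b/a) = arctan(44/240) (quadrant-adjusted) = 10.39°


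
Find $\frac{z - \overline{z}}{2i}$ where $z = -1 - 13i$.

z - conjugate(z) = 2bi
(z - conjugate(z))/(2i) = 2bi/(2i) = b = -13


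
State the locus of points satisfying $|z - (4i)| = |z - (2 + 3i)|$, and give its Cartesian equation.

|z - z1| = |z - z2| means z is equidistant from z1 and z2,
i.e. the perpendicular bisector of the segment from (0, 4) to (2, 3) (midpoint (1, 7/2)).
With z = x + yi, square both sides:
(x - 0)^2 + (y - 4)^2 = (x - 2)^2 + (y - 3)^2
The x^2 and y^2 terms cancel: 4x + (-2)y = 13 - 16 = -3
Simplify: 4x - 2y = -3
Locus: Perpendicular bisector of the segment from (0, 4) to (2, 3): the line 4x - 2y = -3


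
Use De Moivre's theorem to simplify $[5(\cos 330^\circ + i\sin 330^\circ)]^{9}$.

By De Moivre: z^n = r^n(cos(nθ) + i sin(nθ))
= 5^9(cos(9*330°) + i sin(9*330°))
= 1953125(cos 90° + i sin 90°)
= 1953125i


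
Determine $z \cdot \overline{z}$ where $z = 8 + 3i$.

z * conjugate(z) = |z|^2 = a^2 + b^2
= 8^2 + 3^2 = 73


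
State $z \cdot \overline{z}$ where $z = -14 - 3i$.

z * conjugate(z) = |z|^2 = a^2 + b^2
= (-14)^2 + (-3)^2 = 205


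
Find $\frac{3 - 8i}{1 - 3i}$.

Multiply numerator and denominator by conjugate (1 + 3i):
= (3 - 8i)(1 + 3i) / (1^2 + (-3)^2)
= (27 + i) / 10
= 27/10 + (1/10)i
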